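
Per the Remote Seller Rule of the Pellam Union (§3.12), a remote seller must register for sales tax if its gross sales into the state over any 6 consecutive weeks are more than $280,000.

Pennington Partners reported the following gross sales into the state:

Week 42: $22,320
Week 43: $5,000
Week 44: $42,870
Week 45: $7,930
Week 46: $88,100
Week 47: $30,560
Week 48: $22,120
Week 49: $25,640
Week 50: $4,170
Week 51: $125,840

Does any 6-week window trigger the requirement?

Yes

Week 42–Week 47: $22,320 + $5,000 + $42,870 + $7,930 + $88,100 + $30,560 = $196,780 (under)
Week 43–Week 48: $5,000 + $42,870 + $7,930 + $88,100 + $30,560 + $22,120 = $196,580 (under)
Week 44–Week 49: $42,870 + $7,930 + $88,100 + $30,560 + $22,120 + $25,640 = $217,220 (under)
Week 45–Week 50: $7,930 + $88,100 + $30,560 + $22,120 + $25,640 + $4,170 = $178,520 (under)
Week 46–Week 51: $88,100 + $30,560 + $22,120 + $25,640 + $4,170 + $125,840 = $296,430 (over)
At least one window exceeds $280,000.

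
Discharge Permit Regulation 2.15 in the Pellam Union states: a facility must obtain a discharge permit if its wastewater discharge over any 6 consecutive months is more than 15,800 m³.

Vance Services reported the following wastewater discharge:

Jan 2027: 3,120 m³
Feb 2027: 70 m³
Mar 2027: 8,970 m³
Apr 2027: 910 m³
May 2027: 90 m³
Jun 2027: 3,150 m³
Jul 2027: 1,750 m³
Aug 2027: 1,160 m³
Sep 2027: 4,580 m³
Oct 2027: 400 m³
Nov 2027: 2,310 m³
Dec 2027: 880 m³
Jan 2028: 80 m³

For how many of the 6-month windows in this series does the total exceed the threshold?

Jan 2027–Jun 2027: 3,120 m³ + 70 m³ + 8,970 m³ + 910 m³ + 90 m³ + 3,150 m³ = 16,310 m³ (over)
Feb 2027–Jul 2027: 70 m³ + 8,970 m³ + 910 m³ + 90 m³ + 3,150 m³ + 1,750 m³ = 14,940 m³ (under)
Mar 2027–Aug 2027: 8,970 m³ + 910 m³ + 90 m³ + 3,150 m³ + 1,750 m³ + 1,160 m³ = 16,030 m³ (over)
Apr 2027–Sep 2027: 910 m³ + 90 m³ + 3,150 m³ + 1,750 m³ + 1,160 m³ + 4,580 m³ = 11,640 m³ (under)
May 2027–Oct 2027: 90 m³ + 3,150 m³ + 1,750 m³ + 1,160 m³ + 4,580 m³ + 400 m³ = 11,130 m³ (under)
Jun 2027–Nov 2027: 3,150 m³ + 1,750 m³ + 1,160 m³ + 4,580 m³ + 400 m³ + 2,310 m³ = 13,350 m³ (under)
Jul 2027–Dec 2027: 1,750 m³ + 1,160 m³ + 4,580 m³ + 400 m³ + 2,310 m³ + 880 m³ = 11,080 m³ (under)
Aug 2027–Jan 2028: 1,160 m³ + 4,580 m³ + 400 m³ + 2,310 m³ + 880 m³ + 80 m³ = 9,410 m³ (under)
2 windows exceed the threshold.

2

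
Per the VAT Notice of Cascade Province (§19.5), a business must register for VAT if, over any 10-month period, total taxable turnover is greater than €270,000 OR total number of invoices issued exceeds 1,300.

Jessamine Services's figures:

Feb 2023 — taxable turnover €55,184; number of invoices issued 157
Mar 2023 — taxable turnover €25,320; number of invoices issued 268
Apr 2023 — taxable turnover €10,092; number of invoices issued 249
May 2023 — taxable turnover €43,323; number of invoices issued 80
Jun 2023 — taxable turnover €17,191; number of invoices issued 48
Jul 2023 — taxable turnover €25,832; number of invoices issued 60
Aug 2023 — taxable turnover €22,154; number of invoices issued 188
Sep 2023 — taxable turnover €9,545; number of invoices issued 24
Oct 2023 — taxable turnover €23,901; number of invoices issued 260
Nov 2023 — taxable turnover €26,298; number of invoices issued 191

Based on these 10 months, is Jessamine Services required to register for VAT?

Yes

Total taxable turnover: €55,184 + €25,320 + €10,092 + €43,323 + €17,191 + €25,832 + €22,154 + €9,545 + €23,901 + €26,298 = €258,840 (≤ €270,000).
Total number of invoices issued: 157 + 268 + 249 + 80 + 48 + 60 + 188 + 24 + 260 + 191 = 1,525 (> 1,300).
The test is 'or': at least one threshold is exceeded.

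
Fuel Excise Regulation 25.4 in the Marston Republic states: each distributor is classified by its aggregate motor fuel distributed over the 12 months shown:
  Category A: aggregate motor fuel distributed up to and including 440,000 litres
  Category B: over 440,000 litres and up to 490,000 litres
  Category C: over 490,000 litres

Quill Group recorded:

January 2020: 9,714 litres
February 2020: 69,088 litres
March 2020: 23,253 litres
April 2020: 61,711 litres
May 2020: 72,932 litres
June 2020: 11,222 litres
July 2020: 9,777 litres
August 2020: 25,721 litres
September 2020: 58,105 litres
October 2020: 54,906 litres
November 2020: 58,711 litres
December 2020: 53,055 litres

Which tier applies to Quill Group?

Category C

Aggregate motor fuel distributed: 9,714 litres + 69,088 litres + 23,253 litres + 61,711 litres + 72,932 litres + 11,222 litres + 9,777 litres + 25,721 litres + 58,105 litres + 54,906 litres + 58,711 litres + 53,055 litres = 508,195 litres.
508,195 litres > 490,000 litres, so Category C applies.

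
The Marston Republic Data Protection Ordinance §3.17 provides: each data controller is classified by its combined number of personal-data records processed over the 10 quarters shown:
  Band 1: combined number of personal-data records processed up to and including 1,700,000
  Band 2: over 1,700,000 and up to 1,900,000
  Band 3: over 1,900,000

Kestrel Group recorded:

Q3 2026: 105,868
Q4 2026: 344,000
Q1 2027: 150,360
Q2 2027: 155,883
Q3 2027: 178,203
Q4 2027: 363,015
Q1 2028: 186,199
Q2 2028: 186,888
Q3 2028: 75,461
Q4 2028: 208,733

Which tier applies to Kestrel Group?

Band 3

Combined number of personal-data records processed: 105,868 + 344,000 + 150,360 + 155,883 + 178,203 + 363,015 + 186,199 + 186,888 + 75,461 + 208,733 = 1,954,610.
1,954,610 > 1,900,000, so Band 3 applies.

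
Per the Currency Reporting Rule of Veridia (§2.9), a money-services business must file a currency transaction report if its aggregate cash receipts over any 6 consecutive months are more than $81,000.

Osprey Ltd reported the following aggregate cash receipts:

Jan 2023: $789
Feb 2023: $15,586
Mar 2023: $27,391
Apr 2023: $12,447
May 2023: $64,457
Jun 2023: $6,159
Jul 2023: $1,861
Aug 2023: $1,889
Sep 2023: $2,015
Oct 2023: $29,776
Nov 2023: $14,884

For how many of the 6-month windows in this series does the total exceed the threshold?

Jan 2023–Jun 2023: $789 + $15,586 + $27,391 + $12,447 + $64,457 + $6,159 = $126,829 (over)
Feb 2023–Jul 2023: $15,586 + $27,391 + $12,447 + $64,457 + $6,159 + $1,861 = $127,901 (over)
Mar 2023–Aug 2023: $27,391 + $12,447 + $64,457 + $6,159 + $1,861 + $1,889 = $114,204 (over)
Apr 2023–Sep 2023: $12,447 + $64,457 + $6,159 + $1,861 + $1,889 + $2,015 = $88,828 (over)
May 2023–Oct 2023: $64,457 + $6,159 + $1,861 + $1,889 + $2,015 + $29,776 = $106,157 (over)
Jun 2023–Nov 2023: $6,159 + $1,861 + $1,889 + $2,015 + $29,776 + $14,884 = $56,584 (under)
5 windows exceed the threshold.

5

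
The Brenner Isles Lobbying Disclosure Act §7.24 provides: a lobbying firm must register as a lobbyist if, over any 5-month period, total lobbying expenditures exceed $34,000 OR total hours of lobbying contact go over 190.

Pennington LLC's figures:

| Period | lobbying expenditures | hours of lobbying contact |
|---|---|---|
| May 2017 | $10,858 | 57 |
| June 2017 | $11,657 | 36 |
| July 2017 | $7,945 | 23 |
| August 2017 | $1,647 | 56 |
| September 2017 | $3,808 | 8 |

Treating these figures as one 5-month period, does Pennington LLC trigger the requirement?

Yes

Total lobbying expenditures: $10,858 + $11,657 + $7,945 + $1,647 + $3,808 = $35,915 (> $34,000).
Total hours of lobbying contact: 57 + 36 + 23 + 56 + 8 = 180 (≤ 190).
The test is 'or': at least one threshold is exceeded.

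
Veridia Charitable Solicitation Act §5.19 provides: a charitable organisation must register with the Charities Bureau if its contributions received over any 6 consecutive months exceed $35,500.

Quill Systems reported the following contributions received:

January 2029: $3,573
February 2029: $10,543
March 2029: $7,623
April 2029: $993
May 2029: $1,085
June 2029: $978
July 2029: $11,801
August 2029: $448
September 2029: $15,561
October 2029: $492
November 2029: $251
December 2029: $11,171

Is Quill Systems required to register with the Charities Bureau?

Yes

January 2029–June 2029: $3,573 + $10,543 + $7,623 + $993 + $1,085 + $978 = $24,795 (under)
February 2029–July 2029: $10,543 + $7,623 + $993 + $1,085 + $978 + $11,801 = $33,023 (under)
March 2029–August 2029: $7,623 + $993 + $1,085 + $978 + $11,801 + $448 = $22,928 (under)
April 2029–September 2029: $993 + $1,085 + $978 + $11,801 + $448 + $15,561 = $30,866 (under)
May 2029–October 2029: $1,085 + $978 + $11,801 + $448 + $15,561 + $492 = $30,365 (under)
June 2029–November 2029: $978 + $11,801 + $448 + $15,561 + $492 + $251 = $29,531 (under)
July 2029–December 2029: $11,801 + $448 + $15,561 + $492 + $251 + $11,171 = $39,724 (over)
At least one window exceeds $35,500.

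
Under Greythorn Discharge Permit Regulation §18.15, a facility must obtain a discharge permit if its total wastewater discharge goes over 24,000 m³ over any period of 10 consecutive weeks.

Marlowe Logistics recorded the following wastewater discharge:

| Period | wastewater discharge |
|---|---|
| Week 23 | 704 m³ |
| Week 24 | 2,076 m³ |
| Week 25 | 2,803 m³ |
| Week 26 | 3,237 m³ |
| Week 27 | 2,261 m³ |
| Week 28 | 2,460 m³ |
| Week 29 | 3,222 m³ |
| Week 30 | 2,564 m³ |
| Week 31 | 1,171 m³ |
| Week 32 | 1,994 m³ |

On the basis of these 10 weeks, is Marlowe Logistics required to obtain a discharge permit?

No

Total wastewater discharge: 704 m³ + 2,076 m³ + 2,803 m³ + 3,237 m³ + 2,261 m³ + 2,460 m³ + 3,222 m³ + 2,564 m³ + 1,171 m³ + 1,994 m³ = 22,492 m³.
22,492 m³ ≤ 24,000 m³, so the threshold is not exceeded.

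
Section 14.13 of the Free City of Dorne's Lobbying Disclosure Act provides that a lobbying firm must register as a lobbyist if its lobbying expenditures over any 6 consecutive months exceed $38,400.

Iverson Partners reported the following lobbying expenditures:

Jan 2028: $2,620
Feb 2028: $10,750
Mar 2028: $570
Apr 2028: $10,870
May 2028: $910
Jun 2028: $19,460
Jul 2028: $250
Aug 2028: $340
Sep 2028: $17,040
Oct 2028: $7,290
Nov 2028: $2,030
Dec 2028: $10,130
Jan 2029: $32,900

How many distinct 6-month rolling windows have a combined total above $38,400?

6

Jan 2028–Jun 2028: $2,620 + $10,750 + $570 + $10,870 + $910 + $19,460 = $45,180 (over)
Feb 2028–Jul 2028: $10,750 + $570 + $10,870 + $910 + $19,460 + $250 = $42,810 (over)
Mar 2028–Aug 2028: $570 + $10,870 + $910 + $19,460 + $250 + $340 = $32,400 (under)
Apr 2028–Sep 2028: $10,870 + $910 + $19,460 + $250 + $340 + $17,040 = $48,870 (over)
May 2028–Oct 2028: $910 + $19,460 + $250 + $340 + $17,040 + $7,290 = $45,290 (over)
Jun 2028–Nov 2028: $19,460 + $250 + $340 + $17,040 + $7,290 + $2,030 = $46,410 (over)
Jul 2028–Dec 2028: $250 + $340 + $17,040 + $7,290 + $2,030 + $10,130 = $37,080 (under)
Aug 2028–Jan 2029: $340 + $17,040 + $7,290 + $2,030 + $10,130 + $32,900 = $69,730 (over)
6 windows exceed the threshold.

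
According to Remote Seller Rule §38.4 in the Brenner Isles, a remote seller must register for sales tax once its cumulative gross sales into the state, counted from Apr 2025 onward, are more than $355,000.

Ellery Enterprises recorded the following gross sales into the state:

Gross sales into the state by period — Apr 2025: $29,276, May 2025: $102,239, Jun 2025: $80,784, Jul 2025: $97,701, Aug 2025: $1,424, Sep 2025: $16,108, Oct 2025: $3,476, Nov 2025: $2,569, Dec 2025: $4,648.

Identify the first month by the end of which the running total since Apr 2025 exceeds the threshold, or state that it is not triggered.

Not triggered

Through Apr 2025: $29,276
Through May 2025: $131,515
Through Jun 2025: $212,299
Through Jul 2025: $310,000
Through Aug 2025: $311,424
Through Sep 2025: $327,532
Through Oct 2025: $331,008
Through Nov 2025: $333,577
Through Dec 2025: $338,225
Final cumulative total $338,225 ≤ $355,000; the threshold is never exceeded.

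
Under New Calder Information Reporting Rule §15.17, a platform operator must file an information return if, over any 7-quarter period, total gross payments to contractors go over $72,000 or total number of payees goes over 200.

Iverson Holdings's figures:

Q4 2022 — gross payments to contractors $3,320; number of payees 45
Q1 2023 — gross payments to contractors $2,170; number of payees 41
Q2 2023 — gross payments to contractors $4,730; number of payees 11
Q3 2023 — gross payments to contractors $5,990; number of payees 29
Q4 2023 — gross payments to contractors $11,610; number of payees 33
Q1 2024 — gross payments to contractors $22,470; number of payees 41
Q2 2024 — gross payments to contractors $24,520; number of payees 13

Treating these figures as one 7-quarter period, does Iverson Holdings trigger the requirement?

Yes

Total gross payments to contractors: $3,320 + $2,170 + $4,730 + $5,990 + $11,610 + $22,470 + $24,520 = $74,810 (> $72,000).
Total number of payees: 45 + 41 + 11 + 29 + 33 + 41 + 13 = 213 (> 200).
The test is 'or': at least one threshold is exceeded.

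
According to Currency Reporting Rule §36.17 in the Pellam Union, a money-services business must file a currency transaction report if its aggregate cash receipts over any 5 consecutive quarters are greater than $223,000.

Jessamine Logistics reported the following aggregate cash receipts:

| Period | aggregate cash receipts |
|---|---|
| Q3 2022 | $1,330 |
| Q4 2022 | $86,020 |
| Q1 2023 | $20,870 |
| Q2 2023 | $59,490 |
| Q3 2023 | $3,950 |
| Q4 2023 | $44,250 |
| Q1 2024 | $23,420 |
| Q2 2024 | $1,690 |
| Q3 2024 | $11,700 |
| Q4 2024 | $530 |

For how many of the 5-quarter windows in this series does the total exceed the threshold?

0

Q3 2022–Q3 2023: $1,330 + $86,020 + $20,870 + $59,490 + $3,950 = $171,660 (under)
Q4 2022–Q4 2023: $86,020 + $20,870 + $59,490 + $3,950 + $44,250 = $214,580 (under)
Q1 2023–Q1 2024: $20,870 + $59,490 + $3,950 + $44,250 + $23,420 = $151,980 (under)
Q2 2023–Q2 2024: $59,490 + $3,950 + $44,250 + $23,420 + $1,690 = $132,800 (under)
Q3 2023–Q3 2024: $3,950 + $44,250 + $23,420 + $1,690 + $11,700 = $85,010 (under)
Q4 2023–Q4 2024: $44,250 + $23,420 + $1,690 + $11,700 + $530 = $81,590 (under)
0 windows exceed the threshold.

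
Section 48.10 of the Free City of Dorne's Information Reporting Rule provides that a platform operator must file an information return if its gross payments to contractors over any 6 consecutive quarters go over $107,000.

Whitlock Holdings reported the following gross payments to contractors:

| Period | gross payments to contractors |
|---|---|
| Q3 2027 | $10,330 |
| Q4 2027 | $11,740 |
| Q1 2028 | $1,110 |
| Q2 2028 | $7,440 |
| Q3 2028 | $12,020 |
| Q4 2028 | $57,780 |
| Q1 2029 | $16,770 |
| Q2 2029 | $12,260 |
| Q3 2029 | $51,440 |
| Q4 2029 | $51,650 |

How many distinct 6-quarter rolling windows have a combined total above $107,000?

3

Q3 2027–Q4 2028: $10,330 + $11,740 + $1,110 + $7,440 + $12,020 + $57,780 = $100,420 (under)
Q4 2027–Q1 2029: $11,740 + $1,110 + $7,440 + $12,020 + $57,780 + $16,770 = $106,860 (under)
Q1 2028–Q2 2029: $1,110 + $7,440 + $12,020 + $57,780 + $16,770 + $12,260 = $107,380 (over)
Q2 2028–Q3 2029: $7,440 + $12,020 + $57,780 + $16,770 + $12,260 + $51,440 = $157,710 (over)
Q3 2028–Q4 2029: $12,020 + $57,780 + $16,770 + $12,260 + $51,440 + $51,650 = $201,920 (over)
3 windows exceed the threshold.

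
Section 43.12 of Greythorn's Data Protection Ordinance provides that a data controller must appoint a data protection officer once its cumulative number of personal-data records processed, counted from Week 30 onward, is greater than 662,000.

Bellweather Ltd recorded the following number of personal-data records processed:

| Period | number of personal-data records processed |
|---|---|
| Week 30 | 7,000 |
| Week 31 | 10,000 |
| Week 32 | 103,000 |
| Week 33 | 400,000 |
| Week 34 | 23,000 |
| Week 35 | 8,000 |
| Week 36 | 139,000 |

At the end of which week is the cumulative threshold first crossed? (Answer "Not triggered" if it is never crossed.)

Through Week 30: 7,000
Through Week 31: 17,000
Through Week 32: 120,000
Through Week 33: 520,000
Through Week 34: 543,000
Through Week 35: 551,000
Through Week 36: 690,000 ← exceeds threshold

Week 36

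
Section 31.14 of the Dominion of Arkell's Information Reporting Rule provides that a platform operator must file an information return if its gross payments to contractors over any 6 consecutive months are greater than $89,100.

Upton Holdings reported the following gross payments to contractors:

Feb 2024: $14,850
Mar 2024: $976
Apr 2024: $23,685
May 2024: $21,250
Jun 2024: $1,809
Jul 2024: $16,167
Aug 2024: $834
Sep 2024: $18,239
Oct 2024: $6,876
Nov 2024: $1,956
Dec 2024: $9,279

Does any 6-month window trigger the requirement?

Feb 2024–Jul 2024: $14,850 + $976 + $23,685 + $21,250 + $1,809 + $16,167 = $78,737 (under)
Mar 2024–Aug 2024: $976 + $23,685 + $21,250 + $1,809 + $16,167 + $834 = $64,721 (under)
Apr 2024–Sep 2024: $23,685 + $21,250 + $1,809 + $16,167 + $834 + $18,239 = $81,984 (under)
May 2024–Oct 2024: $21,250 + $1,809 + $16,167 + $834 + $18,239 + $6,876 = $65,175 (under)
Jun 2024–Nov 2024: $1,809 + $16,167 + $834 + $18,239 + $6,876 + $1,956 = $45,881 (under)
Jul 2024–Dec 2024: $16,167 + $834 + $18,239 + $6,876 + $1,956 + $9,279 = $53,351 (under)
No window exceeds $89,100.

No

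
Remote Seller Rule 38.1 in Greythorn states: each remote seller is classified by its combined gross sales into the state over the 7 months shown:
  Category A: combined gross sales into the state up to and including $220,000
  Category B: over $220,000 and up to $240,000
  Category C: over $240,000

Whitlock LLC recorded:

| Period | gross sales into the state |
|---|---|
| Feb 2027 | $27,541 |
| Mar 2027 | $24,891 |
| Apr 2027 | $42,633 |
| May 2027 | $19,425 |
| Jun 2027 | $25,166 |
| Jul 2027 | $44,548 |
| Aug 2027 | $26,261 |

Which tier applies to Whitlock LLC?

Combined gross sales into the state: $27,541 + $24,891 + $42,633 + $19,425 + $25,166 + $44,548 + $26,261 = $210,465.
$210,465 ≤ $220,000, so Category A applies.

Category A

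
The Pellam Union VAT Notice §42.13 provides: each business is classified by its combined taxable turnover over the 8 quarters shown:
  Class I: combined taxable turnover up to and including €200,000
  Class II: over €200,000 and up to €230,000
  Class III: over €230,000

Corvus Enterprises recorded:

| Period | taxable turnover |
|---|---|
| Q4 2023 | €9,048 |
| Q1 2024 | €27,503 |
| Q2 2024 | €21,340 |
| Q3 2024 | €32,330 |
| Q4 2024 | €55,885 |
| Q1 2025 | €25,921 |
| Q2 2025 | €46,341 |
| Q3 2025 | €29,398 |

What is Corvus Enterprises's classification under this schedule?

Class III

Combined taxable turnover: €9,048 + €27,503 + €21,340 + €32,330 + €55,885 + €25,921 + €46,341 + €29,398 = €247,766.
€247,766 > €230,000, so Class III applies.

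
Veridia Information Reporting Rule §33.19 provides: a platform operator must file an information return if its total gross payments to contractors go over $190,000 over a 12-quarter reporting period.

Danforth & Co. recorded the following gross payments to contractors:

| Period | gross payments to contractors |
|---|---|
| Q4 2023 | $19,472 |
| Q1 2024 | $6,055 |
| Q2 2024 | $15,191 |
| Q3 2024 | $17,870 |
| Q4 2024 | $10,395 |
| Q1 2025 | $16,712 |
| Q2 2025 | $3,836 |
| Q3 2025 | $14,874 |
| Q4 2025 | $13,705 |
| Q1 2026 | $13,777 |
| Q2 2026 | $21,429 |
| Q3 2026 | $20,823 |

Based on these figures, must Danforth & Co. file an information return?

No

Total gross payments to contractors: $19,472 + $6,055 + $15,191 + $17,870 + $10,395 + $16,712 + $3,836 + $14,874 + $13,705 + $13,777 + $21,429 + $20,823 = $174,139.
$174,139 ≤ $190,000, so the threshold is not exceeded.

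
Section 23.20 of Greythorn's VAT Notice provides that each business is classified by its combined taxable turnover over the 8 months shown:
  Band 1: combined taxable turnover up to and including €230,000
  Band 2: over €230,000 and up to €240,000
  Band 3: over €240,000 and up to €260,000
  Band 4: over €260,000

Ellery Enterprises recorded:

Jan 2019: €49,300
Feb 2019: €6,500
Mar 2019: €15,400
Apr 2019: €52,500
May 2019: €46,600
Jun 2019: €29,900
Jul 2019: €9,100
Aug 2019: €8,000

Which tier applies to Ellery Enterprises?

Band 1

Combined taxable turnover: €49,300 + €6,500 + €15,400 + €52,500 + €46,600 + €29,900 + €9,100 + €8,000 = €217,300.
€217,300 ≤ €230,000, so Band 1 applies.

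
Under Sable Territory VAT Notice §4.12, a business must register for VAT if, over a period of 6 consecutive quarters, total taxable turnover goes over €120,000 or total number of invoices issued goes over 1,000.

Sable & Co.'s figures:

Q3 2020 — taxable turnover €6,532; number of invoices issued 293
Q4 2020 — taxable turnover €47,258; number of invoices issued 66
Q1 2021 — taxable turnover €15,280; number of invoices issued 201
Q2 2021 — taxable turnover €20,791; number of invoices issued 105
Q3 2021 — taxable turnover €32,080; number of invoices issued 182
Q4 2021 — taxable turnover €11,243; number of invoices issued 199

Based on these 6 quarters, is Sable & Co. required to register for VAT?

Yes

Total taxable turnover: €6,532 + €47,258 + €15,280 + €20,791 + €32,080 + €11,243 = €133,184 (> €120,000).
Total number of invoices issued: 293 + 66 + 201 + 105 + 182 + 199 = 1,046 (> 1,000).
The test is 'or': at least one threshold is exceeded.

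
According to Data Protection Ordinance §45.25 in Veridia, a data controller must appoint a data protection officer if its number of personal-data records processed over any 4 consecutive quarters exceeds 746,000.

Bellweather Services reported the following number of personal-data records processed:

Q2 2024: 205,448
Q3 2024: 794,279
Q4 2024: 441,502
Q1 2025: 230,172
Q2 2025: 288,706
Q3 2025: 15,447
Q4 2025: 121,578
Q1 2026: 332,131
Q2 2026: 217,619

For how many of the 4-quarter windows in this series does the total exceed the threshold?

Q2 2024–Q1 2025: 205,448 + 794,279 + 441,502 + 230,172 = 1,671,401 (over)
Q3 2024–Q2 2025: 794,279 + 441,502 + 230,172 + 288,706 = 1,754,659 (over)
Q4 2024–Q3 2025: 441,502 + 230,172 + 288,706 + 15,447 = 975,827 (over)
Q1 2025–Q4 2025: 230,172 + 288,706 + 15,447 + 121,578 = 655,903 (under)
Q2 2025–Q1 2026: 288,706 + 15,447 + 121,578 + 332,131 = 757,862 (over)
Q3 2025–Q2 2026: 15,447 + 121,578 + 332,131 + 217,619 = 686,775 (under)
4 windows exceed the threshold.

4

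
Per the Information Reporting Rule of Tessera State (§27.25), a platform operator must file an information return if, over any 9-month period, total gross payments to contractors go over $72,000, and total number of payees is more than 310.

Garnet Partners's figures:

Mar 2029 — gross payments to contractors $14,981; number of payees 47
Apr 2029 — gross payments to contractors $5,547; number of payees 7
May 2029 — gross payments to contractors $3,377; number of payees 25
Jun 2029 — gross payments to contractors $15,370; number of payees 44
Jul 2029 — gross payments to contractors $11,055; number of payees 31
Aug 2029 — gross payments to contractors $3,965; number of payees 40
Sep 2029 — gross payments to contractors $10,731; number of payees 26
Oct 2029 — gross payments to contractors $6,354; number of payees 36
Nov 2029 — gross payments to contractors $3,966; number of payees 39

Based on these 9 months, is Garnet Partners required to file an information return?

Total gross payments to contractors: $14,981 + $5,547 + $3,377 + $15,370 + $11,055 + $3,965 + $10,731 + $6,354 + $3,966 = $75,346 (> $72,000).
Total number of payees: 47 + 7 + 25 + 44 + 31 + 40 + 26 + 36 + 39 = 295 (≤ 310).
The test is 'and': the rule requires both, and at least one is not exceeded.

No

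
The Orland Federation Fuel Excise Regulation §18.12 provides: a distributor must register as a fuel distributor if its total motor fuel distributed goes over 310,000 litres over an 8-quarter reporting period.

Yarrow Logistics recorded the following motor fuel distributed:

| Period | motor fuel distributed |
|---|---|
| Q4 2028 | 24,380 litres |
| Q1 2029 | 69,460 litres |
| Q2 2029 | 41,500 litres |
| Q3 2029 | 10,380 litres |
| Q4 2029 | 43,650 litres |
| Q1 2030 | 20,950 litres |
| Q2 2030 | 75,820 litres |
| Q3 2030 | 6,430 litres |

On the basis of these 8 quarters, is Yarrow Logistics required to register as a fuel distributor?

Total motor fuel distributed: 24,380 litres + 69,460 litres + 41,500 litres + 10,380 litres + 43,650 litres + 20,950 litres + 75,820 litres + 6,430 litres = 292,570 litres.
292,570 litres ≤ 310,000 litres, so the threshold is not exceeded.

No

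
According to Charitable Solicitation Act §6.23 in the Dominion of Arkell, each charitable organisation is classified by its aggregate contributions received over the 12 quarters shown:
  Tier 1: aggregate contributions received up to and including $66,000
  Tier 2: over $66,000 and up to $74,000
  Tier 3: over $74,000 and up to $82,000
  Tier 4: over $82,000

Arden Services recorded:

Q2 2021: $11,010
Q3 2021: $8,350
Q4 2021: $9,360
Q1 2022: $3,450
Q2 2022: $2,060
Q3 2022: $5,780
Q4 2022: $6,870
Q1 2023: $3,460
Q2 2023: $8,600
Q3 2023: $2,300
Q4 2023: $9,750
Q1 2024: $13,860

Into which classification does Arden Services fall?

Aggregate contributions received: $11,010 + $8,350 + $9,360 + $3,450 + $2,060 + $5,780 + $6,870 + $3,460 + $8,600 + $2,300 + $9,750 + $13,860 = $84,850.
$84,850 > $82,000, so Tier 4 applies.

Tier 4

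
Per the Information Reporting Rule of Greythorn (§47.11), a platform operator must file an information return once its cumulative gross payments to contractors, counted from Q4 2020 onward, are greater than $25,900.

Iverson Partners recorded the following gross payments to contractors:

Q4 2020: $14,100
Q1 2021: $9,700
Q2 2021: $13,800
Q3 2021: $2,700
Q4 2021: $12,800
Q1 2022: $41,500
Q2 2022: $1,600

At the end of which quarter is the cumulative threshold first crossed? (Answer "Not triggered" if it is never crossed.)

Q2 2021

Through Q4 2020: $14,100
Through Q1 2021: $23,800
Through Q2 2021: $37,600 ← exceeds threshold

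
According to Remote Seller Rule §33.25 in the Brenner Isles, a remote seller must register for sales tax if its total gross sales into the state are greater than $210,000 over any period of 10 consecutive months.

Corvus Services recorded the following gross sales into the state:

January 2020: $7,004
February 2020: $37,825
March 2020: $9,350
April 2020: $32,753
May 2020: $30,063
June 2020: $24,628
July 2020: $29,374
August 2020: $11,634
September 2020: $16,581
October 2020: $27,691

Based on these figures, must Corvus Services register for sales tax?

Yes

Total gross sales into the state: $7,004 + $37,825 + $9,350 + $32,753 + $30,063 + $24,628 + $29,374 + $11,634 + $16,581 + $27,691 = $226,903.
$226,903 > $210,000, so the threshold is exceeded.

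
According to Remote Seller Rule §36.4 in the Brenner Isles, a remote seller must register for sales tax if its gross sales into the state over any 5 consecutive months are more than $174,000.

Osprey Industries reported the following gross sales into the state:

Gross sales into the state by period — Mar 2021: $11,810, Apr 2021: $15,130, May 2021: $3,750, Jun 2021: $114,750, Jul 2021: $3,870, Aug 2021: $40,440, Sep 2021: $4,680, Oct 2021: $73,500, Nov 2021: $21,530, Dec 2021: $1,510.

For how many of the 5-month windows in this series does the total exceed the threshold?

2

Mar 2021–Jul 2021: $11,810 + $15,130 + $3,750 + $114,750 + $3,870 = $149,310 (under)
Apr 2021–Aug 2021: $15,130 + $3,750 + $114,750 + $3,870 + $40,440 = $177,940 (over)
May 2021–Sep 2021: $3,750 + $114,750 + $3,870 + $40,440 + $4,680 = $167,490 (under)
Jun 2021–Oct 2021: $114,750 + $3,870 + $40,440 + $4,680 + $73,500 = $237,240 (over)
Jul 2021–Nov 2021: $3,870 + $40,440 + $4,680 + $73,500 + $21,530 = $144,020 (under)
Aug 2021–Dec 2021: $40,440 + $4,680 + $73,500 + $21,530 + $1,510 = $141,660 (under)
2 windows exceed the threshold.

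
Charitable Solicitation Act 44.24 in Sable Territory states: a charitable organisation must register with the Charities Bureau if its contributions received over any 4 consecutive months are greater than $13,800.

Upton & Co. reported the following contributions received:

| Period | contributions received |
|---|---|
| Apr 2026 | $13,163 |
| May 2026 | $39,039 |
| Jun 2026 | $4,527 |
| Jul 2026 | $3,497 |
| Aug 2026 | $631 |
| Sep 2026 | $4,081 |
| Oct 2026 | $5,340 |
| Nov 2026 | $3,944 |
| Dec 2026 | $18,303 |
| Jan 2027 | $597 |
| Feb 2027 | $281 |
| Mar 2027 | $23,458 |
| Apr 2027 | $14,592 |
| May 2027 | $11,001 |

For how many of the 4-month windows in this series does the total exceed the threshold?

Apr 2026–Jul 2026: $13,163 + $39,039 + $4,527 + $3,497 = $60,226 (over)
May 2026–Aug 2026: $39,039 + $4,527 + $3,497 + $631 = $47,694 (over)
Jun 2026–Sep 2026: $4,527 + $3,497 + $631 + $4,081 = $12,736 (under)
Jul 2026–Oct 2026: $3,497 + $631 + $4,081 + $5,340 = $13,549 (under)
Aug 2026–Nov 2026: $631 + $4,081 + $5,340 + $3,944 = $13,996 (over)
Sep 2026–Dec 2026: $4,081 + $5,340 + $3,944 + $18,303 = $31,668 (over)
Oct 2026–Jan 2027: $5,340 + $3,944 + $18,303 + $597 = $28,184 (over)
Nov 2026–Feb 2027: $3,944 + $18,303 + $597 + $281 = $23,125 (over)
Dec 2026–Mar 2027: $18,303 + $597 + $281 + $23,458 = $42,639 (over)
Jan 2027–Apr 2027: $597 + $281 + $23,458 + $14,592 = $38,928 (over)
Feb 2027–May 2027: $281 + $23,458 + $14,592 + $11,001 = $49,332 (over)
9 windows exceed the threshold.

9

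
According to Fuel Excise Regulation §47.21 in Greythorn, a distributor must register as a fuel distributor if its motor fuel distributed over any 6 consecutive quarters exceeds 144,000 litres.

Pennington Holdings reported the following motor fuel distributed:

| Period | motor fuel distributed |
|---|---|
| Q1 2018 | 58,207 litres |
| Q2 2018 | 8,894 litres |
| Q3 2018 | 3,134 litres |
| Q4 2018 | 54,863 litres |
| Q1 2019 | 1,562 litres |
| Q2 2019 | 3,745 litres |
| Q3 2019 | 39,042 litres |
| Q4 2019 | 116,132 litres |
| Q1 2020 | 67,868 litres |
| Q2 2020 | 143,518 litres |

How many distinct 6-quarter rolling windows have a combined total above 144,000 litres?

3

Q1 2018–Q2 2019: 58,207 litres + 8,894 litres + 3,134 litres + 54,863 litres + 1,562 litres + 3,745 litres = 130,405 litres (under)
Q2 2018–Q3 2019: 8,894 litres + 3,134 litres + 54,863 litres + 1,562 litres + 3,745 litres + 39,042 litres = 111,240 litres (under)
Q3 2018–Q4 2019: 3,134 litres + 54,863 litres + 1,562 litres + 3,745 litres + 39,042 litres + 116,132 litres = 218,478 litres (over)
Q4 2018–Q1 2020: 54,863 litres + 1,562 litres + 3,745 litres + 39,042 litres + 116,132 litres + 67,868 litres = 283,212 litres (over)
Q1 2019–Q2 2020: 1,562 litres + 3,745 litres + 39,042 litres + 116,132 litres + 67,868 litres + 143,518 litres = 371,867 litres (over)
3 windows exceed the threshold.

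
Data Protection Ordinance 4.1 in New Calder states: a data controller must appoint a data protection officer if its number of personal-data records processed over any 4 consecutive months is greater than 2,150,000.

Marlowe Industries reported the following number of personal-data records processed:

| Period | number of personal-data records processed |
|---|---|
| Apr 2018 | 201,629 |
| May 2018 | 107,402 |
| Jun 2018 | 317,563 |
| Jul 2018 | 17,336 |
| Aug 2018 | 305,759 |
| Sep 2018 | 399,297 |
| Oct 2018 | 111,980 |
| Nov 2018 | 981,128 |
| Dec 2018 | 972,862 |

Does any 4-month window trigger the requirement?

Apr 2018–Jul 2018: 201,629 + 107,402 + 317,563 + 17,336 = 643,930 (under)
May 2018–Aug 2018: 107,402 + 317,563 + 17,336 + 305,759 = 748,060 (under)
Jun 2018–Sep 2018: 317,563 + 17,336 + 305,759 + 399,297 = 1,039,955 (under)
Jul 2018–Oct 2018: 17,336 + 305,759 + 399,297 + 111,980 = 834,372 (under)
Aug 2018–Nov 2018: 305,759 + 399,297 + 111,980 + 981,128 = 1,798,164 (under)
Sep 2018–Dec 2018: 399,297 + 111,980 + 981,128 + 972,862 = 2,465,267 (over)
At least one window exceeds 2,150,000.

Yes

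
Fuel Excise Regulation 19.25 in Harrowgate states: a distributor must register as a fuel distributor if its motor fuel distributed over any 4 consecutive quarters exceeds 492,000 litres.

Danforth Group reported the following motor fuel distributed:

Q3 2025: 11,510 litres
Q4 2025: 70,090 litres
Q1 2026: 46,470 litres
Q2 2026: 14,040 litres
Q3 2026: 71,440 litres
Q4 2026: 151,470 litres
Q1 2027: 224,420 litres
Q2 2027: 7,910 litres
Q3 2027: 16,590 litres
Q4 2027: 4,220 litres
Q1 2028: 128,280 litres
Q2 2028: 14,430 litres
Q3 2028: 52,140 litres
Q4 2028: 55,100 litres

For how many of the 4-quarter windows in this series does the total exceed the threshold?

0

Q3 2025–Q2 2026: 11,510 litres + 70,090 litres + 46,470 litres + 14,040 litres = 142,110 litres (under)
Q4 2025–Q3 2026: 70,090 litres + 46,470 litres + 14,040 litres + 71,440 litres = 202,040 litres (under)
Q1 2026–Q4 2026: 46,470 litres + 14,040 litres + 71,440 litres + 151,470 litres = 283,420 litres (under)
Q2 2026–Q1 2027: 14,040 litres + 71,440 litres + 151,470 litres + 224,420 litres = 461,370 litres (under)
Q3 2026–Q2 2027: 71,440 litres + 151,470 litres + 224,420 litres + 7,910 litres = 455,240 litres (under)
Q4 2026–Q3 2027: 151,470 litres + 224,420 litres + 7,910 litres + 16,590 litres = 400,390 litres (under)
Q1 2027–Q4 2027: 224,420 litres + 7,910 litres + 16,590 litres + 4,220 litres = 253,140 litres (under)
Q2 2027–Q1 2028: 7,910 litres + 16,590 litres + 4,220 litres + 128,280 litres = 157,000 litres (under)
Q3 2027–Q2 2028: 16,590 litres + 4,220 litres + 128,280 litres + 14,430 litres = 163,520 litres (under)
Q4 2027–Q3 2028: 4,220 litres + 128,280 litres + 14,430 litres + 52,140 litres = 199,070 litres (under)
Q1 2028–Q4 2028: 128,280 litres + 14,430 litres + 52,140 litres + 55,100 litres = 249,950 litres (under)
0 windows exceed the threshold.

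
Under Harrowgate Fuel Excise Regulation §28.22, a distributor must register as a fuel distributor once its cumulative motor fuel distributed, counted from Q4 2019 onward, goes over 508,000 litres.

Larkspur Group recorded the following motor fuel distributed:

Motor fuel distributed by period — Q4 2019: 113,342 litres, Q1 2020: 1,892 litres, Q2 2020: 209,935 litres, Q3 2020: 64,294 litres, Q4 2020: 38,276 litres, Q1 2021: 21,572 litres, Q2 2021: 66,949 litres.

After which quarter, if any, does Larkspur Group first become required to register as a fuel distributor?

Q2 2021

Through Q4 2019: 113,342 litres
Through Q1 2020: 115,234 litres
Through Q2 2020: 325,169 litres
Through Q3 2020: 389,463 litres
Through Q4 2020: 427,739 litres
Through Q1 2021: 449,311 litres
Through Q2 2021: 516,260 litres ← exceeds threshold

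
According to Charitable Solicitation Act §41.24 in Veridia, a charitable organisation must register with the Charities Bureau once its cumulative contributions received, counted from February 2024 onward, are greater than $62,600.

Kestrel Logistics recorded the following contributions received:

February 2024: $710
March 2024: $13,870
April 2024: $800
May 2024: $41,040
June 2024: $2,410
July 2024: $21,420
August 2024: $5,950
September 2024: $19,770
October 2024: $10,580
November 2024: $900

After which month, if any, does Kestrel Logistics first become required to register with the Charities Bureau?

July 2024

Through February 2024: $710
Through March 2024: $14,580
Through April 2024: $15,380
Through May 2024: $56,420
Through June 2024: $58,830
Through July 2024: $80,250 ← exceeds threshold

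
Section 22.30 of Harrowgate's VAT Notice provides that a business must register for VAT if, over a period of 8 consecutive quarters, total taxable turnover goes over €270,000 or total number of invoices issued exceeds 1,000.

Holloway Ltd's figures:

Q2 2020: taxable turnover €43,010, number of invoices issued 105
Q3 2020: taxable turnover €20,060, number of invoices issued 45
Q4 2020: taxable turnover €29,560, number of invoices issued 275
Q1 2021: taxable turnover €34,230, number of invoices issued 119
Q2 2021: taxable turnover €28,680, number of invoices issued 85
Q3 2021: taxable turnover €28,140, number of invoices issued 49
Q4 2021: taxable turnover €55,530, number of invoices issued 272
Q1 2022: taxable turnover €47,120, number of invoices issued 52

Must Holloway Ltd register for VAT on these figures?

Yes

Total taxable turnover: €43,010 + €20,060 + €29,560 + €34,230 + €28,680 + €28,140 + €55,530 + €47,120 = €286,330 (> €270,000).
Total number of invoices issued: 105 + 45 + 275 + 119 + 85 + 49 + 272 + 52 = 1,002 (> 1,000).
The test is 'or': at least one threshold is exceeded.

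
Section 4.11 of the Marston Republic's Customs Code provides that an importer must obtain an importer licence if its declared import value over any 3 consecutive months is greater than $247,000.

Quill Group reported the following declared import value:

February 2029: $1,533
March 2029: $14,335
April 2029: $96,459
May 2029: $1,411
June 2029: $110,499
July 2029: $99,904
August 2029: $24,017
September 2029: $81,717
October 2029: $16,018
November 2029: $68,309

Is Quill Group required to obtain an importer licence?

No

February 2029–April 2029: $1,533 + $14,335 + $96,459 = $112,327 (under)
March 2029–May 2029: $14,335 + $96,459 + $1,411 = $112,205 (under)
April 2029–June 2029: $96,459 + $1,411 + $110,499 = $208,369 (under)
May 2029–July 2029: $1,411 + $110,499 + $99,904 = $211,814 (under)
June 2029–August 2029: $110,499 + $99,904 + $24,017 = $234,420 (under)
July 2029–September 2029: $99,904 + $24,017 + $81,717 = $205,638 (under)
August 2029–October 2029: $24,017 + $81,717 + $16,018 = $121,752 (under)
September 2029–November 2029: $81,717 + $16,018 + $68,309 = $166,044 (under)
No window exceeds $247,000.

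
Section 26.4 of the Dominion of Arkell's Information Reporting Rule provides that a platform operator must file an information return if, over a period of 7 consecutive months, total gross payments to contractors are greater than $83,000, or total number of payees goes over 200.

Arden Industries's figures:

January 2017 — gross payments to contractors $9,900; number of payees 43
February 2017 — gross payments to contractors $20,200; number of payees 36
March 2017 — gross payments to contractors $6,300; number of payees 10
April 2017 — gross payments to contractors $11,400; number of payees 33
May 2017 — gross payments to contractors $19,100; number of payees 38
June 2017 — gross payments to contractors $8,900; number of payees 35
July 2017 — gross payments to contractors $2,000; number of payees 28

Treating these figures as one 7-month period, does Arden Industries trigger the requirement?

Total gross payments to contractors: $9,900 + $20,200 + $6,300 + $11,400 + $19,100 + $8,900 + $2,000 = $77,800 (≤ $83,000).
Total number of payees: 43 + 36 + 10 + 33 + 38 + 35 + 28 = 223 (> 200).
The test is 'or': at least one threshold is exceeded.

Yes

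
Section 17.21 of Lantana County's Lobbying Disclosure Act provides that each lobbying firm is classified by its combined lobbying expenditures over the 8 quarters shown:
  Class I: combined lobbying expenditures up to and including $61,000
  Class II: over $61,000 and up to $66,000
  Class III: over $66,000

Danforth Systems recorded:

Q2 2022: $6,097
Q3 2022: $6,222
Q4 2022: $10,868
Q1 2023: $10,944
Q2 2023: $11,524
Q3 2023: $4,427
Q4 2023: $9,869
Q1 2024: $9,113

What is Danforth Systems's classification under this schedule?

Class III

Combined lobbying expenditures: $6,097 + $6,222 + $10,868 + $10,944 + $11,524 + $4,427 + $9,869 + $9,113 = $69,064.
$69,064 > $66,000, so Class III applies.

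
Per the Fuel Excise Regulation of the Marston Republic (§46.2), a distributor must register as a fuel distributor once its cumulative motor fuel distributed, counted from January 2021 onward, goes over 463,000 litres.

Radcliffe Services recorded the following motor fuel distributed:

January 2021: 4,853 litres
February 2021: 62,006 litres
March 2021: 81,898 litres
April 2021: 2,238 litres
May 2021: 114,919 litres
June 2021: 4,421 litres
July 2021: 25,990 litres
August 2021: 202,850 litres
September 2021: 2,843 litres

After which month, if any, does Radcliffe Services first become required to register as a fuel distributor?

August 2021

Through January 2021: 4,853 litres
Through February 2021: 66,859 litres
Through March 2021: 148,757 litres
Through April 2021: 150,995 litres
Through May 2021: 265,914 litres
Through June 2021: 270,335 litres
Through July 2021: 296,325 litres
Through August 2021: 499,175 litres ← exceeds threshold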